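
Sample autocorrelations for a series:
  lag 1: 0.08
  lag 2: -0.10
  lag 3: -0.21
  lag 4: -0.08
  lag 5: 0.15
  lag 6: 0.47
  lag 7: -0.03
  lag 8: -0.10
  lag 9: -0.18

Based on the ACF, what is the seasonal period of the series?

6

The largest autocorrelation is r_6 = 0.47; the remaining lags stay at or below 0.15.
The dominant spike at lag 6 indicates a seasonal period of 6.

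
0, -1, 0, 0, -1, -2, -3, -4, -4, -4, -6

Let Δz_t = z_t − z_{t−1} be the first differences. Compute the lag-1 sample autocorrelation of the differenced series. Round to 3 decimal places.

-0.025

First differences Δz: -1, 1, 0, -1, -1, -1, -1, 0, 0, -2
Mean of differences = -0.6000
Numerator Σ(Δz_t−Δz̄)(Δz_{t+1}−Δz̄) = -0.1600
Denominator Σ(Δz_t−Δz̄)² = 6.4000
r_1(Δz) = -0.1600 / 6.4000 = -0.025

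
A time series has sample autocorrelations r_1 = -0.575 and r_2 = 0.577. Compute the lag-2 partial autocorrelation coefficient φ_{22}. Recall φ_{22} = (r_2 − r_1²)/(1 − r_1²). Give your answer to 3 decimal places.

0.368

φ_{22} = (r_2 − r_1²) / (1 − r_1²)
r_1² = (-0.575)² = 0.330625
Numerator = 0.577 − 0.3306 = 0.2464; denominator = 1 − 0.3306 = 0.6694
φ_{22} = 0.2464 / 0.6694 = 0.368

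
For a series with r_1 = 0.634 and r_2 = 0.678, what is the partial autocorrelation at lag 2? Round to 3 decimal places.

0.462

φ_{22} = (r_2 − r_1²) / (1 − r_1²)
r_1² = (0.634)² = 0.401956
Numerator = 0.678 − 0.4020 = 0.2760; denominator = 1 − 0.4020 = 0.5980
φ_{22} = 0.2760 / 0.5980 = 0.462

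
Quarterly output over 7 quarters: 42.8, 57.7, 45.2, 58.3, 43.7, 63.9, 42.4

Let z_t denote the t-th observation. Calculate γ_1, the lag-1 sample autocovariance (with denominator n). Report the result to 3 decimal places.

Mean z̄ = (42.8 + 57.7 + 45.2 + 58.3 + 43.7 + 63.9 + 42.4)/7 = 50.5714
Deviations: -7.7714, 7.1286, -5.3714, 7.7286, -6.8714, 13.3286, -8.1714
Σ_{t=1}^{6}(z_t−z̄)(z_{t+1}−z̄) = -388.8094
γ_1 = -388.8094 / 7 = -55.544

-55.544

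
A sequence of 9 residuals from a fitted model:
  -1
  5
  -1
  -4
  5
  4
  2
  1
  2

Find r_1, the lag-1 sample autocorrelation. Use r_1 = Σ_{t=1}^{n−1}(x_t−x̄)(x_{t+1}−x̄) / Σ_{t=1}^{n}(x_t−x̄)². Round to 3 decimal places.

-0.181

Mean x̄ = (-1 + 5 − 1 − 4 + 5 + 4 + 2 + 1 + 2)/9 = 1.4444
Numerator Σ_{t=1}^{8}(x_t−x̄)(x_{t+1}−x̄) = -13.4198
Denominator Σ(x_t−x̄)² = 74.2222
r_1 = -13.4198 / 74.2222 = -0.181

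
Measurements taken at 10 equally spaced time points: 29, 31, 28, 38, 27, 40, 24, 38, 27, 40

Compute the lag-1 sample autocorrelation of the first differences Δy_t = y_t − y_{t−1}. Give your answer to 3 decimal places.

First differences Δy: 2, -3, 10, -11, 13, -16, 14, -11, 13
Mean of differences = 1.2222
Numerator Σ(Δy_t−Δȳ)(Δy_{t+1}−Δȳ) = -1014.6049
Denominator Σ(Δy_t−Δȳ)² = 1131.5556
r_1(Δy) = -1014.6049 / 1131.5556 = -0.897

-0.897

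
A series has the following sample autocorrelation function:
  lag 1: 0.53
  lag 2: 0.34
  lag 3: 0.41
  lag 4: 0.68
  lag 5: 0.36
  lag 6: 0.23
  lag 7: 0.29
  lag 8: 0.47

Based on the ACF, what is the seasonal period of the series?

The largest autocorrelation is r_4 = 0.68; the remaining lags stay at or below 0.53. The elevated value at lag 1 (0.53), dropping to 0.34 at lag 2, reflects decaying short-term dependence rather than seasonality.
The dominant spike at lag 4 indicates a seasonal period of 4.

4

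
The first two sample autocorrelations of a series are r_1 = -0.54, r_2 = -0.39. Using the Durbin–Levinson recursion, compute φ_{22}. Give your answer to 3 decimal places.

-0.962

φ_{22} = (r_2 − r_1²) / (1 − r_1²)
r_1² = (-0.54)² = 0.2916
Numerator = -0.39 − 0.2916 = -0.6816; denominator = 1 − 0.2916 = 0.7084
φ_{22} = -0.6816 / 0.7084 = -0.962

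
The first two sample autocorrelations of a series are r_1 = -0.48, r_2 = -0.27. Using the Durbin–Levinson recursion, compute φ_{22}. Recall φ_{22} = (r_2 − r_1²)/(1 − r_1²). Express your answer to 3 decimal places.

-0.650

φ_{22} = (r_2 − r_1²) / (1 − r_1²)
r_1² = (-0.48)² = 0.2304
Numerator = -0.27 − 0.2304 = -0.5004; denominator = 1 − 0.2304 = 0.7696
φ_{22} = -0.5004 / 0.7696 = -0.650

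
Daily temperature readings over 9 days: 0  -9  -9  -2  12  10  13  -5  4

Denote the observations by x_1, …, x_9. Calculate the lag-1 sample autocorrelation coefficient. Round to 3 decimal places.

Mean x̄ = (0 − 9 − 9 − 2 + 12 + 10 + 13 − 5 + 4)/9 = 1.5556
Numerator Σ_{t=1}^{8}(x_t−x̄)(x_{t+1}−x̄) = 222.0247
Denominator Σ(x_t−x̄)² = 598.2222
r_1 = 222.0247 / 598.2222 = 0.371

0.371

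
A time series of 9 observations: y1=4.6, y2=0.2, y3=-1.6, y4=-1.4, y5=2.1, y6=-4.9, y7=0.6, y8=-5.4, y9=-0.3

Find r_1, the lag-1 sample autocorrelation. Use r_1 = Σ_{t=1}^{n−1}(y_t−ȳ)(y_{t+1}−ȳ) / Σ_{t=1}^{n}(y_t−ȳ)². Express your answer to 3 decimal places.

-0.282

Mean ȳ = (4.6 + 0.2 − 1.6 − 1.4 + 2.1 − 4.9 + 0.6 − 5.4 − 0.3)/9 = -0.6778
Numerator Σ_{t=1}^{8}(y_t−ȳ)(y_{t+1}−ȳ) = -22.4583
Denominator Σ(y_t−ȳ)² = 79.6156
r_1 = -22.4583 / 79.6156 = -0.282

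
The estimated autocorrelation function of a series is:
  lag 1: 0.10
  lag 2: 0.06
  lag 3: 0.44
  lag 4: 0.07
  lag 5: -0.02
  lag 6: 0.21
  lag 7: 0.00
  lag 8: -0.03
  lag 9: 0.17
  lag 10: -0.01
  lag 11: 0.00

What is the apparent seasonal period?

The largest autocorrelation is r_3 = 0.44, with weaker echoes at lags 6 (0.21) and 9 (0.17); the remaining lags stay at or below 0.10.
The dominant spike at lag 3 indicates a seasonal period of 3.

3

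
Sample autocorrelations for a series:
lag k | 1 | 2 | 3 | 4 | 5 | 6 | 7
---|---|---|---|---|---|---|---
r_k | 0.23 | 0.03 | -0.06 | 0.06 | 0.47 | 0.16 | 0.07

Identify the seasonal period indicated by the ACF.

5

The largest autocorrelation is r_5 = 0.47; the remaining lags stay at or below 0.23. The elevated value at lag 1 (0.23), dropping to 0.03 at lag 2, reflects decaying short-term dependence rather than seasonality.
The dominant spike at lag 5 indicates a seasonal period of 5.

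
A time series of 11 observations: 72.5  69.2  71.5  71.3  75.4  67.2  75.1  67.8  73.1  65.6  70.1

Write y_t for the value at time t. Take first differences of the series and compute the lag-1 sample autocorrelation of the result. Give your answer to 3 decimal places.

First differences Δy: -3.3, 2.3, -0.2, 4.1, -8.2, 7.9, -7.3, 5.3, -7.5, 4.5
Mean of differences = -0.2400
Numerator Σ(Δy_t−Δȳ)(Δy_{t+1}−Δȳ) = -278.0516
Denominator Σ(Δy_t−Δȳ)² = 319.9840
r_1(Δy) = -278.0516 / 319.9840 = -0.869

-0.869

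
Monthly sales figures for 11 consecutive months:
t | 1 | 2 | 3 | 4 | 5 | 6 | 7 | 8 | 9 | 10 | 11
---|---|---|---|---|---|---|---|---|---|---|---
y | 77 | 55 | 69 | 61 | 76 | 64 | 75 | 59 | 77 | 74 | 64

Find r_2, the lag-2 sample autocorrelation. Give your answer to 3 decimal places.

Mean ȳ = (77 + 55 + 69 + 61 + 76 + 64 + 75 + 59 + 77 + 74 + 64)/11 = 68.2727
Numerator Σ_{t=1}^{9}(y_t−ȳ)(y_{t+2}−ȳ) = 199.4876
Denominator Σ(y_t−ȳ)² = 642.1818
r_2 = 199.4876 / 642.1818 = 0.311

0.311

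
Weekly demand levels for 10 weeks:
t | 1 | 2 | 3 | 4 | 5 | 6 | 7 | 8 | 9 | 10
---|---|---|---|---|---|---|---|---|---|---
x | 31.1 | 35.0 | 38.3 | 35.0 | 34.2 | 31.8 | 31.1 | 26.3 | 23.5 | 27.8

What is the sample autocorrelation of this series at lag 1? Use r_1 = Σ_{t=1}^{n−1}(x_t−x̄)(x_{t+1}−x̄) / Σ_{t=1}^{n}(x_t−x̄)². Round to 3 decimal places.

0.709

Mean x̄ = (31.1 + 35.0 + 38.3 + 35.0 + 34.2 + 31.8 + 31.1 + 26.3 + 23.5 + 27.8)/10 = 31.4100
Numerator Σ_{t=1}^{9}(x_t−x̄)(x_{t+1}−x̄) = 129.8999
Denominator Σ(x_t−x̄)² = 183.0890
r_1 = 129.8999 / 183.0890 = 0.709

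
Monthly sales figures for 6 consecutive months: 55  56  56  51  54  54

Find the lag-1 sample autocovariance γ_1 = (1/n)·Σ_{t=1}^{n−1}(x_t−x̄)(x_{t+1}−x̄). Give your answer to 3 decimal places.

-0.074

Mean x̄ = (55 + 56 + 56 + 51 + 54 + 54)/6 = 54.3333
Σ_{t=1}^{5}(x_t−x̄)(x_{t+1}−x̄) = -0.4444
γ_1 = -0.4444 / 6 = -0.074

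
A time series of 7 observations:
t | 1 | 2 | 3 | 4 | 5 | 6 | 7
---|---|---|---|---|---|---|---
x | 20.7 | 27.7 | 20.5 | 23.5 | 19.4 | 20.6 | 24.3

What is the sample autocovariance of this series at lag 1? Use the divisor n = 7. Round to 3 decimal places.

Mean x̄ = (20.7 + 27.7 + 20.5 + 23.5 + 19.4 + 20.6 + 24.3)/7 = 22.3857
Deviations: -1.6857, 5.3143, -1.8857, 1.1143, -2.9857, -1.7857, 1.9143
Σ_{t=1}^{6}(x_t−x̄)(x_{t+1}−x̄) = -22.4945
γ_1 = -22.4945 / 7 = -3.213

-3.213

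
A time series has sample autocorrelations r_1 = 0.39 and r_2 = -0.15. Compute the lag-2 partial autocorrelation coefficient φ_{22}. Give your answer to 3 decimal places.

φ_{22} = (r_2 − r_1²) / (1 − r_1²)
r_1² = (0.39)² = 0.1521
Numerator = -0.15 − 0.1521 = -0.3021; denominator = 1 − 0.1521 = 0.8479
φ_{22} = -0.3021 / 0.8479 = -0.356

-0.356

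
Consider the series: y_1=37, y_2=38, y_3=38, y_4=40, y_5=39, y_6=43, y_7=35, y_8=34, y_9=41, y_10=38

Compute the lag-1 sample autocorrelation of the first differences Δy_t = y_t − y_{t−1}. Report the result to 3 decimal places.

-0.403

First differences Δy: 1, 0, 2, -1, 4, -8, -1, 7, -3
Mean of differences = 0.1111
Numerator Σ(Δy_t−Δȳ)(Δy_{t+1}−Δȳ) = -58.3457
Denominator Σ(Δy_t−Δȳ)² = 144.8889
r_1(Δy) = -58.3457 / 144.8889 = -0.403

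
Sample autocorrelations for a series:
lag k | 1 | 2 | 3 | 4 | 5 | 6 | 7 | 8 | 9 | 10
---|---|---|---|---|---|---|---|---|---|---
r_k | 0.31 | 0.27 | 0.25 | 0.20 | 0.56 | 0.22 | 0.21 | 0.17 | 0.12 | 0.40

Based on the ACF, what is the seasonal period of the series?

5

The largest autocorrelation is r_5 = 0.56, with a weaker echo at lag 10 (0.40); the remaining lags stay at or below 0.31. The elevated value at lag 1 (0.31), dropping to 0.27 at lag 2, reflects decaying short-term dependence rather than seasonality.
The dominant spike at lag 5 indicates a seasonal period of 5.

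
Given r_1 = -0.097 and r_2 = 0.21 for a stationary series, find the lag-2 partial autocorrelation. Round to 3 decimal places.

0.202

φ_{22} = (r_2 − r_1²) / (1 − r_1²)
r_1² = (-0.097)² = 0.009409
Numerator = 0.21 − 0.0094 = 0.2006; denominator = 1 − 0.0094 = 0.9906
φ_{22} = 0.2006 / 0.9906 = 0.202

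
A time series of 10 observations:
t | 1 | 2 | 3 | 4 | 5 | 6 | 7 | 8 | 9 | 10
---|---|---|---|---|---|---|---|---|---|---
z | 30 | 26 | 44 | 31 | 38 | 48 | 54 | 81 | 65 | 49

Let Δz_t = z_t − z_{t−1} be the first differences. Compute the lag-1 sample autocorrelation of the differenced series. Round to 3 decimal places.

-0.194

First differences Δz: -4, 18, -13, 7, 10, 6, 27, -16, -16
Mean of differences = 2.1111
Numerator Σ(Δz_t−Δz̄)(Δz_{t+1}−Δz̄) = -367.7901
Denominator Σ(Δz_t−Δz̄)² = 1894.8889
r_1(Δz) = -367.7901 / 1894.8889 = -0.194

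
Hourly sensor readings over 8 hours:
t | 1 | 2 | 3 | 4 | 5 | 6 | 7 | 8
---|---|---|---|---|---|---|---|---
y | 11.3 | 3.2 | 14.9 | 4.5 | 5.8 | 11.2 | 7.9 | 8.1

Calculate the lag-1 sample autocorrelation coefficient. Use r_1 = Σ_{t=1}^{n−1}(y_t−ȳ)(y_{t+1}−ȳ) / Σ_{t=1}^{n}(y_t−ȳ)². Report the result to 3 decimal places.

-0.674

Mean ȳ = (11.3 + 3.2 + 14.9 + 4.5 + 5.8 + 11.2 + 7.9 + 8.1)/8 = 8.3625
Σ(y_t−ȳ)(y_{t+1}−ȳ) = (-15.1648) + (-33.7498) + (-25.2511) + (9.8977) + (-7.2711) + (-1.3123) + (0.1214) = -72.7302
Denominator Σ(y_t−ȳ)² = 107.8388
r_1 = -72.7302 / 107.8388 = -0.674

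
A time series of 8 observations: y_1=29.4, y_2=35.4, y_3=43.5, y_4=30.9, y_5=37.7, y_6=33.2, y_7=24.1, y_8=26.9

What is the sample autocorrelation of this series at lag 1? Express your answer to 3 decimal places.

0.149

Mean ȳ = (29.4 + 35.4 + 43.5 + 30.9 + 37.7 + 33.2 + 24.1 + 26.9)/8 = 32.6375
Numerator Σ_{t=1}^{7}(y_t−ȳ)(y_{t+1}−ȳ) = 40.4236
Denominator Σ(y_t−ȳ)² = 270.8788
r_1 = 40.4236 / 270.8788 = 0.149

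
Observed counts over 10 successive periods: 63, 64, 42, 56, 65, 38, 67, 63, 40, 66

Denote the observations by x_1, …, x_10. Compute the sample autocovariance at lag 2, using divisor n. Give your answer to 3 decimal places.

-35.532

Mean x̄ = (63 + 64 + 42 + 56 + 65 + 38 + 67 + 63 + 40 + 66)/10 = 56.4000
Σ_{t=1}^{8}(x_t−x̄)(x_{t+2}−x̄) = -355.3200
γ_2 = -355.3200 / 10 = -35.532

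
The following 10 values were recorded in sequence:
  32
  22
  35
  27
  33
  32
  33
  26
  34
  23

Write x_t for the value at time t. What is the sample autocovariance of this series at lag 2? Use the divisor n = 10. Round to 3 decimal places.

8.562

Mean x̄ = (32 + 22 + 35 + 27 + 33 + 32 + 33 + 26 + 34 + 23)/10 = 29.7000
Σ_{t=1}^{8}(x_t−x̄)(x_{t+2}−x̄) = 85.6200
γ_2 = 85.6200 / 10 = 8.562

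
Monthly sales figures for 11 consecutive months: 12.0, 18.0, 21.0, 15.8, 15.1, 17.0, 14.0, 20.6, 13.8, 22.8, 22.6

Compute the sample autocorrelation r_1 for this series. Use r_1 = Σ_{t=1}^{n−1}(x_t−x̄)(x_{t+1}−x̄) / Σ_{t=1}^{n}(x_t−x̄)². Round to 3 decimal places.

-0.105

Mean x̄ = (12.0 + 18.0 + 21.0 + 15.8 + 15.1 + 17.0 + 14.0 + 20.6 + 13.8 + 22.8 + 22.6)/11 = 17.5182
Numerator Σ_{t=1}^{10}(x_t−x̄)(x_{t+1}−x̄) = -14.8312
Denominator Σ(x_t−x̄)² = 141.2964
r_1 = -14.8312 / 141.2964 = -0.105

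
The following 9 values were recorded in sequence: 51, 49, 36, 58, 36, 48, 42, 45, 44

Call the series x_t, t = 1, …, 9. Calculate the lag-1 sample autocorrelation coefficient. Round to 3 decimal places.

-0.704

Mean x̄ = (51 + 49 + 36 + 58 + 36 + 48 + 42 + 45 + 44)/9 = 45.4444
Numerator Σ_{t=1}^{8}(x_t−x̄)(x_{t+1}−x̄) = -281.7531
Denominator Σ(x_t−x̄)² = 400.2222
r_1 = -281.7531 / 400.2222 = -0.704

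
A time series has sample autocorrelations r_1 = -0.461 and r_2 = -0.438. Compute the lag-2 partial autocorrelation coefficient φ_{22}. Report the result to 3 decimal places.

-0.826

φ_{22} = (r_2 − r_1²) / (1 − r_1²)
r_1² = (-0.461)² = 0.212521
Numerator = -0.438 − 0.2125 = -0.6505; denominator = 1 − 0.2125 = 0.7875
φ_{22} = -0.6505 / 0.7875 = -0.826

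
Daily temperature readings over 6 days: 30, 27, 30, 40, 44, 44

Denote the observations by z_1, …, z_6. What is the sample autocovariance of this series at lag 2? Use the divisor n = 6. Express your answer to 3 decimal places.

-2.731

Mean z̄ = (30 + 27 + 30 + 40 + 44 + 44)/6 = 35.8333
Deviations: -5.8333, -8.8333, -5.8333, 4.1667, 8.1667, 8.1667
Σ_{t=1}^{4}(z_t−z̄)(z_{t+2}−z̄) = -16.3889
γ_2 = -16.3889 / 6 = -2.731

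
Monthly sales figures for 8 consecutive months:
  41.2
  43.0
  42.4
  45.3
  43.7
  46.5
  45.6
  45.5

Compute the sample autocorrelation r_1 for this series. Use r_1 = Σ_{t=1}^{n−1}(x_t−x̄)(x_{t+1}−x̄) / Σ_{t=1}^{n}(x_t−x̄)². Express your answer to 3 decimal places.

Mean x̄ = (41.2 + 43.0 + 42.4 + 45.3 + 43.7 + 46.5 + 45.6 + 45.5)/8 = 44.1500
Numerator Σ_{t=1}^{7}(x_t−x̄)(x_{t+1}−x̄) = 7.1825
Denominator Σ(x_t−x̄)² = 24.0600
r_1 = 7.1825 / 24.0600 = 0.299

0.299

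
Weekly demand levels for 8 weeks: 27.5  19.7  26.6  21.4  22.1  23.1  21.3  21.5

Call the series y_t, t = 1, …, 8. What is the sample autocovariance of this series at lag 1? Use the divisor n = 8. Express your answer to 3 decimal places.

Mean ȳ = (27.5 + 19.7 + 26.6 + 21.4 + 22.1 + 23.1 + 21.3 + 21.5)/8 = 22.9000
Σ_{t=1}^{7}(y_t−ȳ)(y_{t+1}−ȳ) = -29.1500
γ_1 = -29.1500 / 8 = -3.644

-3.644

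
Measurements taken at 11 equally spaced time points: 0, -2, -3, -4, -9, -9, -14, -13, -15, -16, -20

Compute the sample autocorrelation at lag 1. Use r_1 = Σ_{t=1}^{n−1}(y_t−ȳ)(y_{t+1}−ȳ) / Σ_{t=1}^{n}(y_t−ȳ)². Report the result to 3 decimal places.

0.680

Mean ȳ = (0 − 2 − 3 − 4 − 9 − 9 − 14 − 13 − 15 − 16 − 20)/11 = -9.5455
Numerator Σ_{t=1}^{10}(y_t−ȳ)(y_{t+1}−ȳ) = 295.5207
Denominator Σ(y_t−ȳ)² = 434.7273
r_1 = 295.5207 / 434.7273 = 0.680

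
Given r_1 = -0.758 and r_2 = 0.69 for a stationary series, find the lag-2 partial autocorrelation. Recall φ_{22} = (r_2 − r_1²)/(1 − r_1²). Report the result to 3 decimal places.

0.271

φ_{22} = (r_2 − r_1²) / (1 − r_1²)
r_1² = (-0.758)² = 0.574564
Numerator = 0.69 − 0.5746 = 0.1154; denominator = 1 − 0.5746 = 0.4254
φ_{22} = 0.1154 / 0.4254 = 0.271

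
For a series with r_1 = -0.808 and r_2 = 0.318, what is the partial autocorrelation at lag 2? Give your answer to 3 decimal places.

φ_{22} = (r_2 − r_1²) / (1 − r_1²)
r_1² = (-0.808)² = 0.652864
Numerator = 0.318 − 0.6529 = -0.3349; denominator = 1 − 0.6529 = 0.3471
φ_{22} = -0.3349 / 0.3471 = -0.965

-0.965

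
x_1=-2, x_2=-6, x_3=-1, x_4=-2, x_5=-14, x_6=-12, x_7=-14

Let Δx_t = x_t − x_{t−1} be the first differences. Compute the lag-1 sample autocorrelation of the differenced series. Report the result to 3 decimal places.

-0.335

First differences Δx: -4, 5, -1, -12, 2, -2
Mean of differences = -2.0000
Numerator Σ(Δx_t−Δx̄)(Δx_{t+1}−Δx̄) = -57.0000
Denominator Σ(Δx_t−Δx̄)² = 170.0000
r_1(Δx) = -57.0000 / 170.0000 = -0.335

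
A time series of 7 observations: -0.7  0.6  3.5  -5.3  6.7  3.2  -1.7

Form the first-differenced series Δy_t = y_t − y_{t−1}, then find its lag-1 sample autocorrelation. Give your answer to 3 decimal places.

First differences Δy: 1.3, 2.9, -8.8, 12.0, -3.5, -4.9
Mean of differences = -0.1667
Numerator Σ(Δy_t−Δȳ)(Δy_{t+1}−Δȳ) = -151.7944
Denominator Σ(Δy_t−Δȳ)² = 267.6333
r_1(Δy) = -151.7944 / 267.6333 = -0.567

-0.567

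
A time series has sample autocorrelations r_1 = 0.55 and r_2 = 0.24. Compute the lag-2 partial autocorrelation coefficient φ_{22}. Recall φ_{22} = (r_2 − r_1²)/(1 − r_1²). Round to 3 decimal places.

-0.090

φ_{22} = (r_2 − r_1²) / (1 − r_1²)
r_1² = (0.55)² = 0.3025
Numerator = 0.24 − 0.3025 = -0.0625; denominator = 1 − 0.3025 = 0.6975
φ_{22} = -0.0625 / 0.6975 = -0.090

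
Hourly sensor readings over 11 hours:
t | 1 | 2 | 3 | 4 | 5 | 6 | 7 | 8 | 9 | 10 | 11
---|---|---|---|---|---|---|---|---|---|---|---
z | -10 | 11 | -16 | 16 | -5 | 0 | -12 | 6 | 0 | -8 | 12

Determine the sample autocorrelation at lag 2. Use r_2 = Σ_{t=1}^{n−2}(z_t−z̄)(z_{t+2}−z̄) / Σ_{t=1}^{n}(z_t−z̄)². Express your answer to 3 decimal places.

0.369

Mean z̄ = (-10 + 11 − 16 + 16 − 5 + 0 − 12 + 6 + 0 − 8 + 12)/11 = -0.5455
Numerator Σ_{t=1}^{9}(z_t−z̄)(z_{t+2}−z̄) = 421.4050
Denominator Σ(z_t−z̄)² = 1142.7273
r_2 = 421.4050 / 1142.7273 = 0.369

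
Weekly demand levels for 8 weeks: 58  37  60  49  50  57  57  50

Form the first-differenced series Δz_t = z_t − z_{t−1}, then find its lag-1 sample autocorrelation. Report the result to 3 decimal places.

First differences Δz: -21, 23, -11, 1, 7, 0, -7
Mean of differences = -1.1429
Numerator Σ(Δz_t−Δz̄)(Δz_{t+1}−Δz̄) = -718.4490
Denominator Σ(Δz_t−Δz̄)² = 1180.8571
r_1(Δz) = -718.4490 / 1180.8571 = -0.608

-0.608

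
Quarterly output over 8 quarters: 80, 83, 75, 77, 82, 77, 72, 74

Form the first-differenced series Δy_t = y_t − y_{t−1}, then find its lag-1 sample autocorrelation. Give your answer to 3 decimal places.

-0.333

First differences Δy: 3, -8, 2, 5, -5, -5, 2
Mean of differences = -0.8571
Numerator Σ(Δy_t−Δȳ)(Δy_{t+1}−Δȳ) = -50.1633
Denominator Σ(Δy_t−Δȳ)² = 150.8571
r_1(Δy) = -50.1633 / 150.8571 = -0.333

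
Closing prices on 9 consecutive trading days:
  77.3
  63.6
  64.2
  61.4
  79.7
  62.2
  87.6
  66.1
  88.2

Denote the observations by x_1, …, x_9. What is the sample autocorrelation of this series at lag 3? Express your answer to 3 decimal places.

-0.425

Mean x̄ = (77.3 + 63.6 + 64.2 + 61.4 + 79.7 + 62.2 + 87.6 + 66.1 + 88.2)/9 = 72.2556
Σ(x_t−x̄)(x_{t+3}−x̄) = (-54.7602) + (-64.4358) + (81.0031) + (-166.5725) + (-45.8247) + (-160.3302) = -410.9204
Denominator Σ(x_t−x̄)² = 967.2022
r_3 = -410.9204 / 967.2022 = -0.425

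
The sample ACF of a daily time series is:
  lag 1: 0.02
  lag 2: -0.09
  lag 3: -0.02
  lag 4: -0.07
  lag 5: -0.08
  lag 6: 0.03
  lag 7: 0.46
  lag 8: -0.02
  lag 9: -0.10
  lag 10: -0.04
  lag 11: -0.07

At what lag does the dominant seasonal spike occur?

The largest autocorrelation is r_7 = 0.46; the remaining lags stay at or below 0.03.
The dominant spike at lag 7 indicates a seasonal period of 7.

7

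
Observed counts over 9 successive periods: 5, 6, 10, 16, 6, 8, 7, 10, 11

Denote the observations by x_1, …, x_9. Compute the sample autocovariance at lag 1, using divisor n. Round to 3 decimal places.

Mean x̄ = (5 + 6 + 10 + 16 + 6 + 8 + 7 + 10 + 11)/9 = 8.7778
Σ_{t=1}^{8}(x_t−x̄)(x_{t+1}−x̄) = -0.0494
γ_1 = -0.0494 / 9 = -0.005

-0.005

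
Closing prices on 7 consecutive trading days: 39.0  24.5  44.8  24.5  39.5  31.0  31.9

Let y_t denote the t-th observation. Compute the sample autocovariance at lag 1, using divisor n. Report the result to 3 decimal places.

-45.370

Mean ȳ = (39.0 + 24.5 + 44.8 + 24.5 + 39.5 + 31.0 + 31.9)/7 = 33.6000
Σ_{t=1}^{6}(y_t−ȳ)(y_{t+1}−ȳ) = -317.5900
γ_1 = -317.5900 / 7 = -45.370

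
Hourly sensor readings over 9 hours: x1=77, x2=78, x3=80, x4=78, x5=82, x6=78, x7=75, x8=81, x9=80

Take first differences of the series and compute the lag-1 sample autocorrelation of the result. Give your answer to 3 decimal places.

First differences Δx: 1, 2, -2, 4, -4, -3, 6, -1
Mean of differences = 0.3750
Numerator Σ(Δx_t−Δx̄)(Δx_{t+1}−Δx̄) = -39.2656
Denominator Σ(Δx_t−Δx̄)² = 85.8750
r_1(Δx) = -39.2656 / 85.8750 = -0.457

-0.457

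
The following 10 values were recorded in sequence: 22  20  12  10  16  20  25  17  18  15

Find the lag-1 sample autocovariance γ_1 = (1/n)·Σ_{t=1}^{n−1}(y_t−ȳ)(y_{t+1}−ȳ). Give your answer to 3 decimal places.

Mean ȳ = (22 + 20 + 12 + 10 + 16 + 20 + 25 + 17 + 18 + 15)/10 = 17.5000
Σ_{t=1}^{9}(y_t−ȳ)(y_{t+1}−ȳ) = 59.7500
γ_1 = 59.7500 / 10 = 5.975

5.975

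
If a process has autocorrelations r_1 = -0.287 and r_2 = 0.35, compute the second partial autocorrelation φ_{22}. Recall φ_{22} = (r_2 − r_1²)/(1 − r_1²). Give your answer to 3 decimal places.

φ_{22} = (r_2 − r_1²) / (1 − r_1²)
r_1² = (-0.287)² = 0.082369
Numerator = 0.35 − 0.0824 = 0.2676; denominator = 1 − 0.0824 = 0.9176
φ_{22} = 0.2676 / 0.9176 = 0.292

0.292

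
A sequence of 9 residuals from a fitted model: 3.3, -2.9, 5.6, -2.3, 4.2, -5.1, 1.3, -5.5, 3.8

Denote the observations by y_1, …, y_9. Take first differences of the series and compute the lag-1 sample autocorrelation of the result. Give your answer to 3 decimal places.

First differences Δy: -6.2, 8.5, -7.9, 6.5, -9.3, 6.4, -6.8, 9.3
Mean of differences = 0.0625
Numerator Σ(Δy_t−Δȳ)(Δy_{t+1}−Δȳ) = -397.7714
Denominator Σ(Δy_t−Δȳ)² = 475.4988
r_1(Δy) = -397.7714 / 475.4988 = -0.837

-0.837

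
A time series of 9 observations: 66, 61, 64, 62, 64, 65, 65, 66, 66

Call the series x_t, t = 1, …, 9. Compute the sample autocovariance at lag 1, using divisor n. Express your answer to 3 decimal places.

Mean x̄ = (66 + 61 + 64 + 62 + 64 + 65 + 65 + 66 + 66)/9 = 64.3333
Σ_{t=1}^{8}(x_t−x̄)(x_{t+1}−x̄) = 1.2222
γ_1 = 1.2222 / 9 = 0.136

0.136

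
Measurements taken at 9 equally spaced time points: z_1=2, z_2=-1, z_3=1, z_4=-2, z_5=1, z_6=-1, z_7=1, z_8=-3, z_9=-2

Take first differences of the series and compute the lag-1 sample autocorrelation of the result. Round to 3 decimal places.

First differences Δz: -3, 2, -3, 3, -2, 2, -4, 1
Mean of differences = -0.5000
Numerator Σ(Δz_t−Δz̄)(Δz_{t+1}−Δz̄) = -44.2500
Denominator Σ(Δz_t−Δz̄)² = 54.0000
r_1(Δz) = -44.2500 / 54.0000 = -0.819

-0.819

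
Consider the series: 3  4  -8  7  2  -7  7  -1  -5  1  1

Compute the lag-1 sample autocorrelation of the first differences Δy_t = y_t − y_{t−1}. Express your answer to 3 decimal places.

-0.575

First differences Δy: 1, -12, 15, -5, -9, 14, -8, -4, 6, 0
Mean of differences = -0.2000
Numerator Σ(Δy_t−Δȳ)(Δy_{t+1}−Δȳ) = -452.6400
Denominator Σ(Δy_t−Δȳ)² = 787.6000
r_1(Δy) = -452.6400 / 787.6000 = -0.575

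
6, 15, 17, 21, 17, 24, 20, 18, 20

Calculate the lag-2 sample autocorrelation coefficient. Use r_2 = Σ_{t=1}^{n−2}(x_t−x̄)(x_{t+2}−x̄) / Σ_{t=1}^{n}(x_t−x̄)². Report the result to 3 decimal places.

0.134

Mean x̄ = (6 + 15 + 17 + 21 + 17 + 24 + 20 + 18 + 20)/9 = 17.5556
Numerator Σ_{t=1}^{7}(x_t−x̄)(x_{t+2}−x̄) = 27.6049
Denominator Σ(x_t−x̄)² = 206.2222
r_2 = 27.6049 / 206.2222 = 0.134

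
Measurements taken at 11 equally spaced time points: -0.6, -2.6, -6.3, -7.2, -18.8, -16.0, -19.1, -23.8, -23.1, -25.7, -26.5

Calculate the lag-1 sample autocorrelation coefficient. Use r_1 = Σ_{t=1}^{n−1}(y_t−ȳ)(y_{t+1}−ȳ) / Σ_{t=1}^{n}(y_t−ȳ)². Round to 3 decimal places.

Mean ȳ = (-0.6 − 2.6 − 6.3 − 7.2 − 18.8 − 16.0 − 19.1 − 23.8 − 23.1 − 25.7 − 26.5)/11 = -15.4273
Numerator Σ_{t=1}^{10}(y_t−ȳ)(y_{t+1}−ȳ) = 646.2102
Denominator Σ(y_t−ȳ)² = 917.6818
r_1 = 646.2102 / 917.6818 = 0.704

0.704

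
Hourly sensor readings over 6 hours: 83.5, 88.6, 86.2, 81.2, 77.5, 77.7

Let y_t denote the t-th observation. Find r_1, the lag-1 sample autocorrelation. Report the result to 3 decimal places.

Mean ȳ = (83.5 + 88.6 + 86.2 + 81.2 + 77.5 + 77.7)/6 = 82.4500
Σ(y_t−ȳ)(y_{t+1}−ȳ) = (6.4575) + (23.0625) + (-4.6875) + (6.1875) + (23.5125) = 54.5325
Denominator Σ(y_t−ȳ)² = 101.6150
r_1 = 54.5325 / 101.6150 = 0.537

0.537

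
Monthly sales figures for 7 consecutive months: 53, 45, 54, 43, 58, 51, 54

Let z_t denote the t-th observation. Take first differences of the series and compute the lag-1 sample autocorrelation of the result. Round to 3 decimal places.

First differences Δz: -8, 9, -11, 15, -7, 3
Mean of differences = 0.1667
Numerator Σ(Δz_t−Δz̄)(Δz_{t+1}−Δz̄) = -463.0278
Denominator Σ(Δz_t−Δz̄)² = 548.8333
r_1(Δz) = -463.0278 / 548.8333 = -0.844

-0.844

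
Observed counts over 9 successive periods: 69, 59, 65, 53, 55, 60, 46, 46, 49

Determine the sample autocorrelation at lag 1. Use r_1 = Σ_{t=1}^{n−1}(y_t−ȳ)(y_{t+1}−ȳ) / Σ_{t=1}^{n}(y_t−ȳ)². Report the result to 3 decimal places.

Mean ȳ = (69 + 59 + 65 + 53 + 55 + 60 + 46 + 46 + 49)/9 = 55.7778
Numerator Σ_{t=1}^{8}(y_t−ȳ)(y_{t+1}−ȳ) = 166.1728
Denominator Σ(y_t−ȳ)² = 533.5556
r_1 = 166.1728 / 533.5556 = 0.311

0.311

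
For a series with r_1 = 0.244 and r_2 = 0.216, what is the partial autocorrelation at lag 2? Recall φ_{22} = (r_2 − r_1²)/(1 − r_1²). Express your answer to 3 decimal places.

φ_{22} = (r_2 − r_1²) / (1 − r_1²)
r_1² = (0.244)² = 0.059536
Numerator = 0.216 − 0.0595 = 0.1565; denominator = 1 − 0.0595 = 0.9405
φ_{22} = 0.1565 / 0.9405 = 0.166

0.166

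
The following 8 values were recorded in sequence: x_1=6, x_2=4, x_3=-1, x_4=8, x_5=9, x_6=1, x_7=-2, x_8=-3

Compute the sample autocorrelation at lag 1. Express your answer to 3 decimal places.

0.245

Mean x̄ = (6 + 4 − 1 + 8 + 9 + 1 − 2 − 3)/8 = 2.7500
Deviations from mean: 3.2500, 1.2500, -3.7500, 5.2500, 6.2500, -1.7500, -4.7500, -5.7500
Σ(x_t−x̄)(x_{t+1}−x̄) = (4.0625) + (-4.6875) + (-19.6875) + (32.8125) + (-10.9375) + (8.3125) + (27.3125) = 37.1875
Denominator Σ(x_t−x̄)² = 151.5000
r_1 = 37.1875 / 151.5000 = 0.245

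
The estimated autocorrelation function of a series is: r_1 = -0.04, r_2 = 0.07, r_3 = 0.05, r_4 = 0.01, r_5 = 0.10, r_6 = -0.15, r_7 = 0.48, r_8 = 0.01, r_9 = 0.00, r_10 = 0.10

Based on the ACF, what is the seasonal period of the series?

The largest autocorrelation is r_7 = 0.48; the remaining lags stay at or below 0.10.
The dominant spike at lag 7 indicates a seasonal period of 7.

7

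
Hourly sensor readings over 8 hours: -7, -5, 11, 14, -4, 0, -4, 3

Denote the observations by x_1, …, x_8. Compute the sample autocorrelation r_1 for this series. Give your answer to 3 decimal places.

Mean x̄ = (-7 − 5 + 11 + 14 − 4 + 0 − 4 + 3)/8 = 1.0000
Σ(x_t−x̄)(x_{t+1}−x̄) = (48.0000) + (-60.0000) + (130.0000) + (-65.0000) + (5.0000) + (5.0000) + (-10.0000) = 53.0000
Denominator Σ(x_t−x̄)² = 424.0000
r_1 = 53.0000 / 424.0000 = 0.125

0.125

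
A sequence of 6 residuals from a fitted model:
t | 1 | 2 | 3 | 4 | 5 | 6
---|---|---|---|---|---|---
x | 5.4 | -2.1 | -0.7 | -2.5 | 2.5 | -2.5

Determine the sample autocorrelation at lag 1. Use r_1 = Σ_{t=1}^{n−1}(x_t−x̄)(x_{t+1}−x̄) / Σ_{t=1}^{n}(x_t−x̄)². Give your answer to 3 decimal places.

-0.390

Mean x̄ = (5.4 − 2.1 − 0.7 − 2.5 + 2.5 − 2.5)/6 = 0.0167
Deviations from mean: 5.3833, -2.1167, -0.7167, -2.5167, 2.4833, -2.5167
Numerator Σ_{t=1}^{5}(x_t−x̄)(x_{t+1}−x̄) = -20.5736
Denominator Σ(x_t−x̄)² = 52.8083
r_1 = -20.5736 / 52.8083 = -0.390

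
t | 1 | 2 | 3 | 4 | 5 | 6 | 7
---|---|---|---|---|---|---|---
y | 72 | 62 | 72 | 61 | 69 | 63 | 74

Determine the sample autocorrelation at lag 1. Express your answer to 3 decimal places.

Mean ȳ = (72 + 62 + 72 + 61 + 69 + 63 + 74)/7 = 67.5714
Σ(y_t−ȳ)(y_{t+1}−ȳ) = (-24.6735) + (-24.6735) + (-29.1020) + (-9.3878) + (-6.5306) + (-29.3878) = -123.7551
Denominator Σ(y_t−ȳ)² = 177.7143
r_1 = -123.7551 / 177.7143 = -0.696

-0.696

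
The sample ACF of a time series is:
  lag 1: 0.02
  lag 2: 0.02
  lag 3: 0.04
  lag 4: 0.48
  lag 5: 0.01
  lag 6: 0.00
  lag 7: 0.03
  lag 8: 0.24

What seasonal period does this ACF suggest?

4

The largest autocorrelation is r_4 = 0.48, with a weaker echo at lag 8 (0.24); the remaining lags stay at or below 0.04.
The dominant spike at lag 4 indicates a seasonal period of 4.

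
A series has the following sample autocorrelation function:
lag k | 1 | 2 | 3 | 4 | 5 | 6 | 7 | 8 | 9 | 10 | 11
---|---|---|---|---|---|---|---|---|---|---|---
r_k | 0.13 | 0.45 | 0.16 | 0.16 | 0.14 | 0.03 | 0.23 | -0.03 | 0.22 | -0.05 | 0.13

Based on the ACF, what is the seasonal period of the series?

The largest autocorrelation is r_2 = 0.45; the remaining lags stay at or below 0.23.
The dominant spike at lag 2 indicates a seasonal period of 2.

2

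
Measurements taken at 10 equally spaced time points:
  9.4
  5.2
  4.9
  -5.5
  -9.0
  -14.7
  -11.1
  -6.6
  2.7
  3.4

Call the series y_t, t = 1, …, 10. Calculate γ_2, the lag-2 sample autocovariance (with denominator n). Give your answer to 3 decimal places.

Mean ȳ = (9.4 + 5.2 + 4.9 − 5.5 − 9.0 − 14.7 − 11.1 − 6.6 + 2.7 + 3.4)/10 = -2.1300
Σ_{t=1}^{8}(y_t−ȳ)(y_{t+2}−ȳ) = 100.1862
γ_2 = 100.1862 / 10 = 10.019

10.019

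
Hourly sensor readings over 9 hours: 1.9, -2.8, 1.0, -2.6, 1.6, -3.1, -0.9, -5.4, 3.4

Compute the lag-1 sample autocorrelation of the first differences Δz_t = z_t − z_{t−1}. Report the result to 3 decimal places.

-0.657

First differences Δz: -4.7, 3.8, -3.6, 4.2, -4.7, 2.2, -4.5, 8.8
Mean of differences = 0.1875
Numerator Σ(Δz_t−Δz̄)(Δz_{t+1}−Δz̄) = -125.7877
Denominator Σ(Δz_t−Δz̄)² = 191.4688
r_1(Δz) = -125.7877 / 191.4688 = -0.657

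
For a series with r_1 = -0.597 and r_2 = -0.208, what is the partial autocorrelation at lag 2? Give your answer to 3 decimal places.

φ_{22} = (r_2 − r_1²) / (1 − r_1²)
r_1² = (-0.597)² = 0.356409
Numerator = -0.208 − 0.3564 = -0.5644; denominator = 1 − 0.3564 = 0.6436
φ_{22} = -0.5644 / 0.6436 = -0.877

-0.877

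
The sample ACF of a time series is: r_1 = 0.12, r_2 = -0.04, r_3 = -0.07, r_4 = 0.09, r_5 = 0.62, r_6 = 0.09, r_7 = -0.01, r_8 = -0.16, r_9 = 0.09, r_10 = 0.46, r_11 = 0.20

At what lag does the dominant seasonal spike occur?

The largest autocorrelation is r_5 = 0.62, with a weaker echo at lag 10 (0.46); the remaining lags stay at or below 0.20.
The dominant spike at lag 5 indicates a seasonal period of 5.

5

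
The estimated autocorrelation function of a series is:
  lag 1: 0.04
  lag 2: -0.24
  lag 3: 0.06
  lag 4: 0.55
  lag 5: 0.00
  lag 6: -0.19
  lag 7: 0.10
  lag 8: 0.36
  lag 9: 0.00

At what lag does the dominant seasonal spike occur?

The largest autocorrelation is r_4 = 0.55, with a weaker echo at lag 8 (0.36); the remaining lags stay at or below 0.10.
The dominant spike at lag 4 indicates a seasonal period of 4.

4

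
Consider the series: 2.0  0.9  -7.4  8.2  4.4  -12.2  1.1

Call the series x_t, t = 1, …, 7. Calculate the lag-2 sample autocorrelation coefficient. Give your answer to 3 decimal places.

Mean x̄ = (2.0 + 0.9 − 7.4 + 8.2 + 4.4 − 12.2 + 1.1)/7 = -0.4286
Deviations from mean: 2.4286, 1.3286, -6.9714, 8.6286, 4.8286, -11.7714, 1.5286
Numerator Σ_{t=1}^{5}(x_t−x̄)(x_{t+2}−x̄) = -133.3188
Denominator Σ(x_t−x̄)² = 294.9343
r_2 = -133.3188 / 294.9343 = -0.452

-0.452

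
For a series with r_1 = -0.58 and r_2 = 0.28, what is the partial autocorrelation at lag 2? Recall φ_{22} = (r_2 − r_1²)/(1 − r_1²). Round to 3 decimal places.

φ_{22} = (r_2 − r_1²) / (1 − r_1²)
r_1² = (-0.58)² = 0.3364
Numerator = 0.28 − 0.3364 = -0.0564; denominator = 1 − 0.3364 = 0.6636
φ_{22} = -0.0564 / 0.6636 = -0.085

-0.085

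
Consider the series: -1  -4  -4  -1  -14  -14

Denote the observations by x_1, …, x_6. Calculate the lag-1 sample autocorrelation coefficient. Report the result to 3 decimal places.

Mean x̄ = (-1 − 4 − 4 − 1 − 14 − 14)/6 = -6.3333
Deviations from mean: 5.3333, 2.3333, 2.3333, 5.3333, -7.6667, -7.6667
Σ(x_t−x̄)(x_{t+1}−x̄) = (12.4444) + (5.4444) + (12.4444) + (-40.8889) + (58.7778) = 48.2222
Denominator Σ(x_t−x̄)² = 185.3333
r_1 = 48.2222 / 185.3333 = 0.260

0.260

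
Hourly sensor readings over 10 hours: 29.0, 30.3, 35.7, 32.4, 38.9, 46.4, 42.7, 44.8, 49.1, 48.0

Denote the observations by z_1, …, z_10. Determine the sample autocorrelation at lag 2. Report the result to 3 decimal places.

0.329

Mean z̄ = (29.0 + 30.3 + 35.7 + 32.4 + 38.9 + 46.4 + 42.7 + 44.8 + 49.1 + 48.0)/10 = 39.7300
Numerator Σ_{t=1}^{8}(z_t−z̄)(z_{t+2}−z̄) = 167.9272
Denominator Σ(z_t−z̄)² = 509.9210
r_2 = 167.9272 / 509.9210 = 0.329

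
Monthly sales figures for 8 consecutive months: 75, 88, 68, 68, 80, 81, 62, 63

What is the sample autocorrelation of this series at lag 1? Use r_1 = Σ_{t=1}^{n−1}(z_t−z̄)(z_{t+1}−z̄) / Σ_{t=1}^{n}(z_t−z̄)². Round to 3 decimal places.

0.036

Mean z̄ = (75 + 88 + 68 + 68 + 80 + 81 + 62 + 63)/8 = 73.1250
Deviations from mean: 1.8750, 14.8750, -5.1250, -5.1250, 6.8750, 7.8750, -11.1250, -10.1250
Numerator Σ_{t=1}^{7}(z_t−z̄)(z_{t+1}−z̄) = 21.8594
Denominator Σ(z_t−z̄)² = 612.8750
r_1 = 21.8594 / 612.8750 = 0.036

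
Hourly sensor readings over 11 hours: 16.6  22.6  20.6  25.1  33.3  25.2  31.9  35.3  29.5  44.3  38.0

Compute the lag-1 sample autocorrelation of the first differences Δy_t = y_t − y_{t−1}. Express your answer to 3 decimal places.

-0.669

First differences Δy: 6.0, -2.0, 4.5, 8.2, -8.1, 6.7, 3.4, -5.8, 14.8, -6.3
Mean of differences = 2.1400
Numerator Σ(Δy_t−Δȳ)(Δy_{t+1}−Δȳ) = -331.8276
Denominator Σ(Δy_t−Δȳ)² = 496.1240
r_1(Δy) = -331.8276 / 496.1240 = -0.669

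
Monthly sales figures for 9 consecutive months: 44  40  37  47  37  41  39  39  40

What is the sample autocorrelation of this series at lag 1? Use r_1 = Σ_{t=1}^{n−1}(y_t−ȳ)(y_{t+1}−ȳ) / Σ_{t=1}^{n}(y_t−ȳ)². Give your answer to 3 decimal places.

Mean ȳ = (44 + 40 + 37 + 47 + 37 + 41 + 39 + 39 + 40)/9 = 40.4444
Numerator Σ_{t=1}^{8}(y_t−ȳ)(y_{t+1}−ȳ) = -45.1975
Denominator Σ(y_t−ȳ)² = 84.2222
r_1 = -45.1975 / 84.2222 = -0.537

-0.537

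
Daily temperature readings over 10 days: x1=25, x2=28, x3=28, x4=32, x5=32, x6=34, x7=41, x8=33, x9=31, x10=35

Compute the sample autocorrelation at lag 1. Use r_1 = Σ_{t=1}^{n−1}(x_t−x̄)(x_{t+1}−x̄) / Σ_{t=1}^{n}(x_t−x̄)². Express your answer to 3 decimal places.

0.380

Mean x̄ = (25 + 28 + 28 + 32 + 32 + 34 + 41 + 33 + 31 + 35)/10 = 31.9000
Numerator Σ_{t=1}^{9}(x_t−x̄)(x_{t+1}−x̄) = 67.2900
Denominator Σ(x_t−x̄)² = 176.9000
r_1 = 67.2900 / 176.9000 = 0.380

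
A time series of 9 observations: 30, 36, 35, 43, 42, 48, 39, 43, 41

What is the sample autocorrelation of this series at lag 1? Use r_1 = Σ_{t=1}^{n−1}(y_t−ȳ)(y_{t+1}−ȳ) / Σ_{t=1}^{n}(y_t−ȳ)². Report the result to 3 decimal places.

0.267

Mean ȳ = (30 + 36 + 35 + 43 + 42 + 48 + 39 + 43 + 41)/9 = 39.6667
Numerator Σ_{t=1}^{8}(y_t−ȳ)(y_{t+1}−ȳ) = 60.8889
Denominator Σ(y_t−ȳ)² = 228.0000
r_1 = 60.8889 / 228.0000 = 0.267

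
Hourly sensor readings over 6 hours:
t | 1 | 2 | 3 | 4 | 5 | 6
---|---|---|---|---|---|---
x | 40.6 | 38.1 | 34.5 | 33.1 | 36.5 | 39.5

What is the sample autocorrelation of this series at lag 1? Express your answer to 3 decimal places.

0.284

Mean x̄ = (40.6 + 38.1 + 34.5 + 33.1 + 36.5 + 39.5)/6 = 37.0500
Deviations from mean: 3.5500, 1.0500, -2.5500, -3.9500, -0.5500, 2.4500
Σ(x_t−x̄)(x_{t+1}−x̄) = (3.7275) + (-2.6775) + (10.0725) + (2.1725) + (-1.3475) = 11.9475
Denominator Σ(x_t−x̄)² = 42.1150
r_1 = 11.9475 / 42.1150 = 0.284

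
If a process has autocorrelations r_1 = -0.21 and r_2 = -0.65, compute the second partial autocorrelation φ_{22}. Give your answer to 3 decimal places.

-0.726

φ_{22} = (r_2 − r_1²) / (1 − r_1²)
r_1² = (-0.21)² = 0.0441
Numerator = -0.65 − 0.0441 = -0.6941; denominator = 1 − 0.0441 = 0.9559
φ_{22} = -0.6941 / 0.9559 = -0.726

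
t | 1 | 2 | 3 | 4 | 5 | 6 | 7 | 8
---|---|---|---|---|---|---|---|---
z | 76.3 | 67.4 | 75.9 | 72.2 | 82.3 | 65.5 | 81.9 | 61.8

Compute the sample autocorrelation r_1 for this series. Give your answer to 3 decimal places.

-0.703

Mean z̄ = (76.3 + 67.4 + 75.9 + 72.2 + 82.3 + 65.5 + 81.9 + 61.8)/8 = 72.9125
Σ(z_t−z̄)(z_{t+1}−z̄) = (-18.6736) + (-16.4686) + (-2.1286) + (-6.6886) + (-69.5848) + (-66.6198) + (-99.8736) = -280.0377
Denominator Σ(z_t−z̄)² = 398.6288
r_1 = -280.0377 / 398.6288 = -0.703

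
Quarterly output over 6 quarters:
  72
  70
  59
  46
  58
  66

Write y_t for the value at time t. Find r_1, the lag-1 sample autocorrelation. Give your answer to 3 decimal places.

Mean ȳ = (72 + 70 + 59 + 46 + 58 + 66)/6 = 61.8333
Deviations from mean: 10.1667, 8.1667, -2.8333, -15.8333, -3.8333, 4.1667
Numerator Σ_{t=1}^{5}(y_t−ȳ)(y_{t+1}−ȳ) = 149.4722
Denominator Σ(y_t−ȳ)² = 460.8333
r_1 = 149.4722 / 460.8333 = 0.324

0.324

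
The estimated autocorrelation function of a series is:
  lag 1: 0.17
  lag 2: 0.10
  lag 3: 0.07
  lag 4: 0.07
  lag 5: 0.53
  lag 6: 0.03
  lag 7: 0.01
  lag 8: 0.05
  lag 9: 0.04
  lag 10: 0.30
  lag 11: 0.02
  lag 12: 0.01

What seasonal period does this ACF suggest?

5

The largest autocorrelation is r_5 = 0.53, with a weaker echo at lag 10 (0.30); the remaining lags stay at or below 0.17.
The dominant spike at lag 5 indicates a seasonal period of 5.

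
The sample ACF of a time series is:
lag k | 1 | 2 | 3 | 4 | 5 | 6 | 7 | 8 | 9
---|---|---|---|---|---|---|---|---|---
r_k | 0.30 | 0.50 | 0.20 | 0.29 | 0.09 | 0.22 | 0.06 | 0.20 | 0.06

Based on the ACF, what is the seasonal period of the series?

The largest autocorrelation is r_2 = 0.50; the remaining lags stay at or below 0.30.
The dominant spike at lag 2 indicates a seasonal period of 2.

2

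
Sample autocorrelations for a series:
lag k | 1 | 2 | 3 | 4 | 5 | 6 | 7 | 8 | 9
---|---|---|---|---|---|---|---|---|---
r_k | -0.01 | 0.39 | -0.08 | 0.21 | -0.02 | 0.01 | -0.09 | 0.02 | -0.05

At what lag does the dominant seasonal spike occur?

The largest autocorrelation is r_2 = 0.39, with a weaker echo at lag 4 (0.21); the remaining lags stay at or below 0.02.
The dominant spike at lag 2 indicates a seasonal period of 2.

2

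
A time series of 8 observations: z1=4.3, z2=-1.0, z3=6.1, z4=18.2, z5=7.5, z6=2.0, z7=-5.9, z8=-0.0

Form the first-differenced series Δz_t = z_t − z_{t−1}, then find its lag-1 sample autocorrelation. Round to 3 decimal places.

First differences Δz: -5.3, 7.1, 12.1, -10.7, -5.5, -7.9, 5.9
Mean of differences = -0.6143
Numerator Σ(Δz_t−Δz̄)(Δz_{t+1}−Δz̄) = -28.8873
Denominator Σ(Δz_t−Δz̄)² = 464.2286
r_1(Δz) = -28.8873 / 464.2286 = -0.062

-0.062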